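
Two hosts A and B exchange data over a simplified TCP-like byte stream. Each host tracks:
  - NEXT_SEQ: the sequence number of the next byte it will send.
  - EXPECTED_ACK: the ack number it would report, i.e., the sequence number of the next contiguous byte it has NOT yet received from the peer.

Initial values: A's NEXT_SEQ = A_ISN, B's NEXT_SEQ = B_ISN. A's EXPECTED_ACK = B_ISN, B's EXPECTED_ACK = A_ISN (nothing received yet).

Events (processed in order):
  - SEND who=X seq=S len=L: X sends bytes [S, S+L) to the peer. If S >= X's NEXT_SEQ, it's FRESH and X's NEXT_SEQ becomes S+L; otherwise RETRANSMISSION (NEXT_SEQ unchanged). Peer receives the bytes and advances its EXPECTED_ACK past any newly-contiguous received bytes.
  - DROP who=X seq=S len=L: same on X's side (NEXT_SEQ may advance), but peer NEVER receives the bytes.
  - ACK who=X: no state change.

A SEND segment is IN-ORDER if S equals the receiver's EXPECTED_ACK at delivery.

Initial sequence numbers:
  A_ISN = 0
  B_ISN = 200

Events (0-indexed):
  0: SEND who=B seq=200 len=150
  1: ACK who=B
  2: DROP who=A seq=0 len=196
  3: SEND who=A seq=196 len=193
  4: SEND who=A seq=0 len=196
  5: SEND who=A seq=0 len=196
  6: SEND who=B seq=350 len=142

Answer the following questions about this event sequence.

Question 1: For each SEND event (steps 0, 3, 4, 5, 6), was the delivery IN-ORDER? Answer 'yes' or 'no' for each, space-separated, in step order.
Answer: yes no yes no yes

Derivation:
Step 0: SEND seq=200 -> in-order
Step 3: SEND seq=196 -> out-of-order
Step 4: SEND seq=0 -> in-order
Step 5: SEND seq=0 -> out-of-order
Step 6: SEND seq=350 -> in-order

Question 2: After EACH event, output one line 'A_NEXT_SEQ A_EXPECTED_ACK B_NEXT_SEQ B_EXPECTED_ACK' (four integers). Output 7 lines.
0 350 350 0
0 350 350 0
196 350 350 0
389 350 350 0
389 350 350 389
389 350 350 389
389 492 492 389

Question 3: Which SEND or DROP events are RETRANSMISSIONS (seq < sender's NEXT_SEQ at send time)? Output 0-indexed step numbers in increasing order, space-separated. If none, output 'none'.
Step 0: SEND seq=200 -> fresh
Step 2: DROP seq=0 -> fresh
Step 3: SEND seq=196 -> fresh
Step 4: SEND seq=0 -> retransmit
Step 5: SEND seq=0 -> retransmit
Step 6: SEND seq=350 -> fresh

Answer: 4 5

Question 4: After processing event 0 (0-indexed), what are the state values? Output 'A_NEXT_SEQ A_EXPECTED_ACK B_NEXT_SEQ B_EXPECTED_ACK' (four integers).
After event 0: A_seq=0 A_ack=350 B_seq=350 B_ack=0

0 350 350 0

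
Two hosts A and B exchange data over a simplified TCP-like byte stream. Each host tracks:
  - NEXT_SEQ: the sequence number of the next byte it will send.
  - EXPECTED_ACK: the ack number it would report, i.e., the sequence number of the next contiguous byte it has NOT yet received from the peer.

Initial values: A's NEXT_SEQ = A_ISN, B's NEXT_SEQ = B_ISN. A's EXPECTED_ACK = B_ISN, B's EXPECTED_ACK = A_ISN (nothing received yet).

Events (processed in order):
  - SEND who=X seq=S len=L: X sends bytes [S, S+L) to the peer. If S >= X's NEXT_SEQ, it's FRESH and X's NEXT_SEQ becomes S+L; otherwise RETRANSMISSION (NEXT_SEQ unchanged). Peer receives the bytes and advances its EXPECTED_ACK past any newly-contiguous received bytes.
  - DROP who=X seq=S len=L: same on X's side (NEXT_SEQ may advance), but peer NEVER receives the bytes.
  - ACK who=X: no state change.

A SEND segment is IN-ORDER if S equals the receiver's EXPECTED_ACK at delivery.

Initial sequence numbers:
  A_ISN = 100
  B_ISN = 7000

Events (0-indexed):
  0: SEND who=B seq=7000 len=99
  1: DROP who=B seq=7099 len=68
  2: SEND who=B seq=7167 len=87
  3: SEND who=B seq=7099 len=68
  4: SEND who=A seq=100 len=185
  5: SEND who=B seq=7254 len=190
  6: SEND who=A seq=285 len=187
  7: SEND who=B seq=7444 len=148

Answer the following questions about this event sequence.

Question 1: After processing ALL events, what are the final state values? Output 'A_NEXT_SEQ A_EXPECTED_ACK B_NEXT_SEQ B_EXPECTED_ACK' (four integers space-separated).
Answer: 472 7592 7592 472

Derivation:
After event 0: A_seq=100 A_ack=7099 B_seq=7099 B_ack=100
After event 1: A_seq=100 A_ack=7099 B_seq=7167 B_ack=100
After event 2: A_seq=100 A_ack=7099 B_seq=7254 B_ack=100
After event 3: A_seq=100 A_ack=7254 B_seq=7254 B_ack=100
After event 4: A_seq=285 A_ack=7254 B_seq=7254 B_ack=285
After event 5: A_seq=285 A_ack=7444 B_seq=7444 B_ack=285
After event 6: A_seq=472 A_ack=7444 B_seq=7444 B_ack=472
After event 7: A_seq=472 A_ack=7592 B_seq=7592 B_ack=472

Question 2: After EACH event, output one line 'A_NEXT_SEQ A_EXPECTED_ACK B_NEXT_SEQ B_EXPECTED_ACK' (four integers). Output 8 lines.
100 7099 7099 100
100 7099 7167 100
100 7099 7254 100
100 7254 7254 100
285 7254 7254 285
285 7444 7444 285
472 7444 7444 472
472 7592 7592 472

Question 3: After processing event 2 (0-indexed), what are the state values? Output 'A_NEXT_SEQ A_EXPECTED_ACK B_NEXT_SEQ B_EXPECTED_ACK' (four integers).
After event 0: A_seq=100 A_ack=7099 B_seq=7099 B_ack=100
After event 1: A_seq=100 A_ack=7099 B_seq=7167 B_ack=100
After event 2: A_seq=100 A_ack=7099 B_seq=7254 B_ack=100

100 7099 7254 100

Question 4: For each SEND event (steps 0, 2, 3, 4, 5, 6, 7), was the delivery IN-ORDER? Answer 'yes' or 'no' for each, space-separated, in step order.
Answer: yes no yes yes yes yes yes

Derivation:
Step 0: SEND seq=7000 -> in-order
Step 2: SEND seq=7167 -> out-of-order
Step 3: SEND seq=7099 -> in-order
Step 4: SEND seq=100 -> in-order
Step 5: SEND seq=7254 -> in-order
Step 6: SEND seq=285 -> in-order
Step 7: SEND seq=7444 -> in-order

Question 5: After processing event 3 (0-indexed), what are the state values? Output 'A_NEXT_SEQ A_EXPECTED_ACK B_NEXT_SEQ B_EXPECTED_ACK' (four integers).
After event 0: A_seq=100 A_ack=7099 B_seq=7099 B_ack=100
After event 1: A_seq=100 A_ack=7099 B_seq=7167 B_ack=100
After event 2: A_seq=100 A_ack=7099 B_seq=7254 B_ack=100
After event 3: A_seq=100 A_ack=7254 B_seq=7254 B_ack=100

100 7254 7254 100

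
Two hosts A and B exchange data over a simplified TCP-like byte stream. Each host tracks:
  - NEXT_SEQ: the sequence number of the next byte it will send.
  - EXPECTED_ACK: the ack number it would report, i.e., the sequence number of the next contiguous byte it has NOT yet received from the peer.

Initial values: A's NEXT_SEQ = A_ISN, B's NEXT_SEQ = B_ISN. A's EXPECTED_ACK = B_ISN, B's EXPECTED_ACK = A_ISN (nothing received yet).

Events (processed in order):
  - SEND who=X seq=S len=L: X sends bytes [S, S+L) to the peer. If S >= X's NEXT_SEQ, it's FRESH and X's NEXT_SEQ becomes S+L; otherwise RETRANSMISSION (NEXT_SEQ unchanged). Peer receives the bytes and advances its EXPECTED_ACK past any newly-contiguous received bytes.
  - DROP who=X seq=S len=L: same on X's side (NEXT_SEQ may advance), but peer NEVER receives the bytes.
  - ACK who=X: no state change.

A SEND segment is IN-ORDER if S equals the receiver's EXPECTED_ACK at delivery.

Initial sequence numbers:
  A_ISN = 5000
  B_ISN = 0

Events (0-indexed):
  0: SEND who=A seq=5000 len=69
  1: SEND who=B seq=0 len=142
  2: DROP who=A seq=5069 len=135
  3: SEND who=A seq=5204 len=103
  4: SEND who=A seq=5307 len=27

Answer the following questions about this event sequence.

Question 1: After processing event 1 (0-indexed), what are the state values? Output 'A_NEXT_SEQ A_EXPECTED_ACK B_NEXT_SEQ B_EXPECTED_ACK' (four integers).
After event 0: A_seq=5069 A_ack=0 B_seq=0 B_ack=5069
After event 1: A_seq=5069 A_ack=142 B_seq=142 B_ack=5069

5069 142 142 5069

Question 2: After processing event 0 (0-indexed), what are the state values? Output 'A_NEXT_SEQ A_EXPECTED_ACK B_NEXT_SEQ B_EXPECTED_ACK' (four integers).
After event 0: A_seq=5069 A_ack=0 B_seq=0 B_ack=5069

5069 0 0 5069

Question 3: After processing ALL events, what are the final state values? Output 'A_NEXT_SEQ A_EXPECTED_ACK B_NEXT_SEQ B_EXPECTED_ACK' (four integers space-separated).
Answer: 5334 142 142 5069

Derivation:
After event 0: A_seq=5069 A_ack=0 B_seq=0 B_ack=5069
After event 1: A_seq=5069 A_ack=142 B_seq=142 B_ack=5069
After event 2: A_seq=5204 A_ack=142 B_seq=142 B_ack=5069
After event 3: A_seq=5307 A_ack=142 B_seq=142 B_ack=5069
After event 4: A_seq=5334 A_ack=142 B_seq=142 B_ack=5069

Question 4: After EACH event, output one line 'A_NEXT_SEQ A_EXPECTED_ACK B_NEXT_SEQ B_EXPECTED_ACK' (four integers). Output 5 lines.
5069 0 0 5069
5069 142 142 5069
5204 142 142 5069
5307 142 142 5069
5334 142 142 5069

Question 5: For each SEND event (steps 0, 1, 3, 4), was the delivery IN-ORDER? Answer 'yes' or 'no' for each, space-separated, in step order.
Answer: yes yes no no

Derivation:
Step 0: SEND seq=5000 -> in-order
Step 1: SEND seq=0 -> in-order
Step 3: SEND seq=5204 -> out-of-order
Step 4: SEND seq=5307 -> out-of-order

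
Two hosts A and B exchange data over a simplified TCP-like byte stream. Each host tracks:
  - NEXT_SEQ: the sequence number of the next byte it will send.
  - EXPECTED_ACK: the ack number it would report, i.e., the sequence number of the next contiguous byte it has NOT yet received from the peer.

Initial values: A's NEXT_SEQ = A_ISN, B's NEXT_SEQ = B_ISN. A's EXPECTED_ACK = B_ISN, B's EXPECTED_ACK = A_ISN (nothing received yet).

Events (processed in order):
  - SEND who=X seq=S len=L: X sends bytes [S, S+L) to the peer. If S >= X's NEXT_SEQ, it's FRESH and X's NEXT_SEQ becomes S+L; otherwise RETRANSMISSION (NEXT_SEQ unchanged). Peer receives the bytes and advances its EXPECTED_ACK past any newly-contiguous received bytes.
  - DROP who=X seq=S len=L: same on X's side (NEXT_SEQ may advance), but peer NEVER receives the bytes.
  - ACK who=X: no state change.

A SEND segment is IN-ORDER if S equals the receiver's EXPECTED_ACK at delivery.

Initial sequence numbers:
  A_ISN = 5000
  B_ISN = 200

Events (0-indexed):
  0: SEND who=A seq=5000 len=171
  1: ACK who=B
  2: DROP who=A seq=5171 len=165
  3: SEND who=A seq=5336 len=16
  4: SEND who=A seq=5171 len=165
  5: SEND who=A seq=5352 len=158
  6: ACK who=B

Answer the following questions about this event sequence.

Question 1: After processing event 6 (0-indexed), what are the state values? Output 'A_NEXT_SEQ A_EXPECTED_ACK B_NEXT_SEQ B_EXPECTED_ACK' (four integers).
After event 0: A_seq=5171 A_ack=200 B_seq=200 B_ack=5171
After event 1: A_seq=5171 A_ack=200 B_seq=200 B_ack=5171
After event 2: A_seq=5336 A_ack=200 B_seq=200 B_ack=5171
After event 3: A_seq=5352 A_ack=200 B_seq=200 B_ack=5171
After event 4: A_seq=5352 A_ack=200 B_seq=200 B_ack=5352
After event 5: A_seq=5510 A_ack=200 B_seq=200 B_ack=5510
After event 6: A_seq=5510 A_ack=200 B_seq=200 B_ack=5510

5510 200 200 5510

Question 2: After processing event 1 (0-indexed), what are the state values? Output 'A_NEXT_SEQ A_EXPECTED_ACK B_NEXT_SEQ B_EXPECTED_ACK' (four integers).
After event 0: A_seq=5171 A_ack=200 B_seq=200 B_ack=5171
After event 1: A_seq=5171 A_ack=200 B_seq=200 B_ack=5171

5171 200 200 5171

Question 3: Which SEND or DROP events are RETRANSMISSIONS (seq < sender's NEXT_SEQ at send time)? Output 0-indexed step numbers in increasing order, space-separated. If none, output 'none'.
Step 0: SEND seq=5000 -> fresh
Step 2: DROP seq=5171 -> fresh
Step 3: SEND seq=5336 -> fresh
Step 4: SEND seq=5171 -> retransmit
Step 5: SEND seq=5352 -> fresh

Answer: 4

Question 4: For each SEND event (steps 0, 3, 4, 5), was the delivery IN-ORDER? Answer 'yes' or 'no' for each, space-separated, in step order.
Step 0: SEND seq=5000 -> in-order
Step 3: SEND seq=5336 -> out-of-order
Step 4: SEND seq=5171 -> in-order
Step 5: SEND seq=5352 -> in-order

Answer: yes no yes yes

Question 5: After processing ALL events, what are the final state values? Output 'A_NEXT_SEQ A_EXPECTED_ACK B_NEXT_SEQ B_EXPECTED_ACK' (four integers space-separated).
Answer: 5510 200 200 5510

Derivation:
After event 0: A_seq=5171 A_ack=200 B_seq=200 B_ack=5171
After event 1: A_seq=5171 A_ack=200 B_seq=200 B_ack=5171
After event 2: A_seq=5336 A_ack=200 B_seq=200 B_ack=5171
After event 3: A_seq=5352 A_ack=200 B_seq=200 B_ack=5171
After event 4: A_seq=5352 A_ack=200 B_seq=200 B_ack=5352
After event 5: A_seq=5510 A_ack=200 B_seq=200 B_ack=5510
After event 6: A_seq=5510 A_ack=200 B_seq=200 B_ack=5510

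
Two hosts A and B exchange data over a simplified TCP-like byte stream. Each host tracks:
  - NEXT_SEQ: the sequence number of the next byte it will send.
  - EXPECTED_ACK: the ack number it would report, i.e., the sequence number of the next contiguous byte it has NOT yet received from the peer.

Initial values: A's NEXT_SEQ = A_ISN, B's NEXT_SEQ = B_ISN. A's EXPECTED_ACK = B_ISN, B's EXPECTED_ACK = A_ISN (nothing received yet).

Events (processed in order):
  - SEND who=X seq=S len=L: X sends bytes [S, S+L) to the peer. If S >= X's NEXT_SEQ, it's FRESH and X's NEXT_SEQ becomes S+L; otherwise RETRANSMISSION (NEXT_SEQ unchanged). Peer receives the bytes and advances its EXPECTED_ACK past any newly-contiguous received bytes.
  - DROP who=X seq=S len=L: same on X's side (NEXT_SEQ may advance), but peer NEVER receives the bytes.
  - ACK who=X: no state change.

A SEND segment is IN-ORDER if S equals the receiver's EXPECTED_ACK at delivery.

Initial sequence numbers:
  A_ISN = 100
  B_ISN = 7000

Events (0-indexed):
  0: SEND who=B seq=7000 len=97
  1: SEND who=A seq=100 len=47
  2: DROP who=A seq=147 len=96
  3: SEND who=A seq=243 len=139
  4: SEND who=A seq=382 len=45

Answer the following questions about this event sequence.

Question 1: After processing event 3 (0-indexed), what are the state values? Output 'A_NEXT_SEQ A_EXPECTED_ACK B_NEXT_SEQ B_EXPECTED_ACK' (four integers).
After event 0: A_seq=100 A_ack=7097 B_seq=7097 B_ack=100
After event 1: A_seq=147 A_ack=7097 B_seq=7097 B_ack=147
After event 2: A_seq=243 A_ack=7097 B_seq=7097 B_ack=147
After event 3: A_seq=382 A_ack=7097 B_seq=7097 B_ack=147

382 7097 7097 147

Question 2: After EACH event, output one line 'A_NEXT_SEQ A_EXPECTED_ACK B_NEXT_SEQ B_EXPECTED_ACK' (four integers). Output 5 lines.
100 7097 7097 100
147 7097 7097 147
243 7097 7097 147
382 7097 7097 147
427 7097 7097 147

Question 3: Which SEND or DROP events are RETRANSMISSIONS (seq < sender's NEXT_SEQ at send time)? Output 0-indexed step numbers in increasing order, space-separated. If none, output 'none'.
Answer: none

Derivation:
Step 0: SEND seq=7000 -> fresh
Step 1: SEND seq=100 -> fresh
Step 2: DROP seq=147 -> fresh
Step 3: SEND seq=243 -> fresh
Step 4: SEND seq=382 -> fresh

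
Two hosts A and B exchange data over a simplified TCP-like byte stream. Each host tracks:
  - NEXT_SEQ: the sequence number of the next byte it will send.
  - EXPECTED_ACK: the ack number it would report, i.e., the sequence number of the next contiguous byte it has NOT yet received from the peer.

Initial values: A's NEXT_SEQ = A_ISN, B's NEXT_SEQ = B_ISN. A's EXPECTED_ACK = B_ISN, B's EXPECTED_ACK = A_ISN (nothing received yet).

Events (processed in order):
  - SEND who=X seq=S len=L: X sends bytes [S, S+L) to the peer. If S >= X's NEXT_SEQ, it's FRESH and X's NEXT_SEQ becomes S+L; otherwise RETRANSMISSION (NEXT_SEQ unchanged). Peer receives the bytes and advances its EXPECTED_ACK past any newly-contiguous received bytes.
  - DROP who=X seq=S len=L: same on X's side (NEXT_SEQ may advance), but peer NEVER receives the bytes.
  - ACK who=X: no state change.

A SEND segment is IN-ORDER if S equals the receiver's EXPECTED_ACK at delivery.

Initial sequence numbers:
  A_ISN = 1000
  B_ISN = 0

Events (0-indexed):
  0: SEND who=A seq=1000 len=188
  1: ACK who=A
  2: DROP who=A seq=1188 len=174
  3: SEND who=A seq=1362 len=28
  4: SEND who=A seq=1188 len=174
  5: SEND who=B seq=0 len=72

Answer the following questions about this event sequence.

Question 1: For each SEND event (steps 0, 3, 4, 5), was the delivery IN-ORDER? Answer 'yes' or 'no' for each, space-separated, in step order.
Answer: yes no yes yes

Derivation:
Step 0: SEND seq=1000 -> in-order
Step 3: SEND seq=1362 -> out-of-order
Step 4: SEND seq=1188 -> in-order
Step 5: SEND seq=0 -> in-order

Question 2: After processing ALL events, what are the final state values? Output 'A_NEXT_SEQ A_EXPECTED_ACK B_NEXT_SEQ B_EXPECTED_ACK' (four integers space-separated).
After event 0: A_seq=1188 A_ack=0 B_seq=0 B_ack=1188
After event 1: A_seq=1188 A_ack=0 B_seq=0 B_ack=1188
After event 2: A_seq=1362 A_ack=0 B_seq=0 B_ack=1188
After event 3: A_seq=1390 A_ack=0 B_seq=0 B_ack=1188
After event 4: A_seq=1390 A_ack=0 B_seq=0 B_ack=1390
After event 5: A_seq=1390 A_ack=72 B_seq=72 B_ack=1390

Answer: 1390 72 72 1390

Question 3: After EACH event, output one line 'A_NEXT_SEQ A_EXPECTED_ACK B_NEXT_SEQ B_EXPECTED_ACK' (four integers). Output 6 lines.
1188 0 0 1188
1188 0 0 1188
1362 0 0 1188
1390 0 0 1188
1390 0 0 1390
1390 72 72 1390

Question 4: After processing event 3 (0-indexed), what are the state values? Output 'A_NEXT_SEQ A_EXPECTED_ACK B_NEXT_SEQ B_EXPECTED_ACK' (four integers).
After event 0: A_seq=1188 A_ack=0 B_seq=0 B_ack=1188
After event 1: A_seq=1188 A_ack=0 B_seq=0 B_ack=1188
After event 2: A_seq=1362 A_ack=0 B_seq=0 B_ack=1188
After event 3: A_seq=1390 A_ack=0 B_seq=0 B_ack=1188

1390 0 0 1188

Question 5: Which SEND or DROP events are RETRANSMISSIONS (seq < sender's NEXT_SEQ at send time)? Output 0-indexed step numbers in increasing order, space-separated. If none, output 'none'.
Step 0: SEND seq=1000 -> fresh
Step 2: DROP seq=1188 -> fresh
Step 3: SEND seq=1362 -> fresh
Step 4: SEND seq=1188 -> retransmit
Step 5: SEND seq=0 -> fresh

Answer: 4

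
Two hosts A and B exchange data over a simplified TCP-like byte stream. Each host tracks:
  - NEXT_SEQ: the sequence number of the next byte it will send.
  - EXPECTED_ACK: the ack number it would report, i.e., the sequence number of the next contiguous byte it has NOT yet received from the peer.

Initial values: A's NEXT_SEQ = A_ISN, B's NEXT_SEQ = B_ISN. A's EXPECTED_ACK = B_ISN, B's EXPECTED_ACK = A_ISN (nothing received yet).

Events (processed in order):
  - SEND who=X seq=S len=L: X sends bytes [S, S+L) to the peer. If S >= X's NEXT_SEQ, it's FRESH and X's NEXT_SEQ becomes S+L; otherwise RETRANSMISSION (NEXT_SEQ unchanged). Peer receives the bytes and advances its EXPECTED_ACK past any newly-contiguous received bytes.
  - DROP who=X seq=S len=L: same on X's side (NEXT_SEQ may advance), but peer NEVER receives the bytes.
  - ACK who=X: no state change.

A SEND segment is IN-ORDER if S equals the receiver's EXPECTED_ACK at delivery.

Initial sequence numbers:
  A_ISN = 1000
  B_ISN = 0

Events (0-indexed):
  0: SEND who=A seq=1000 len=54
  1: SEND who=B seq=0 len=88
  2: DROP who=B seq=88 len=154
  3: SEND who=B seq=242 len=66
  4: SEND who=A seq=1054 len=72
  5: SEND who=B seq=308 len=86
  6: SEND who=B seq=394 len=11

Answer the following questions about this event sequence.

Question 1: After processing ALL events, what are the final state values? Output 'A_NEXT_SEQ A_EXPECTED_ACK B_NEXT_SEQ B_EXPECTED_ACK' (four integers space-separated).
After event 0: A_seq=1054 A_ack=0 B_seq=0 B_ack=1054
After event 1: A_seq=1054 A_ack=88 B_seq=88 B_ack=1054
After event 2: A_seq=1054 A_ack=88 B_seq=242 B_ack=1054
After event 3: A_seq=1054 A_ack=88 B_seq=308 B_ack=1054
After event 4: A_seq=1126 A_ack=88 B_seq=308 B_ack=1126
After event 5: A_seq=1126 A_ack=88 B_seq=394 B_ack=1126
After event 6: A_seq=1126 A_ack=88 B_seq=405 B_ack=1126

Answer: 1126 88 405 1126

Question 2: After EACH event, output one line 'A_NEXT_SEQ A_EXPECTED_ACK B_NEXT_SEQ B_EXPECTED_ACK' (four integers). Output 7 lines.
1054 0 0 1054
1054 88 88 1054
1054 88 242 1054
1054 88 308 1054
1126 88 308 1126
1126 88 394 1126
1126 88 405 1126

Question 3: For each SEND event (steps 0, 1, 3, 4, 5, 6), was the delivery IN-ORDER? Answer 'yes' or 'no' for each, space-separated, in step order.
Answer: yes yes no yes no no

Derivation:
Step 0: SEND seq=1000 -> in-order
Step 1: SEND seq=0 -> in-order
Step 3: SEND seq=242 -> out-of-order
Step 4: SEND seq=1054 -> in-order
Step 5: SEND seq=308 -> out-of-order
Step 6: SEND seq=394 -> out-of-order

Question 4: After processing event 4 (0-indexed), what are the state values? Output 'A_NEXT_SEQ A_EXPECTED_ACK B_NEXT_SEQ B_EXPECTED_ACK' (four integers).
After event 0: A_seq=1054 A_ack=0 B_seq=0 B_ack=1054
After event 1: A_seq=1054 A_ack=88 B_seq=88 B_ack=1054
After event 2: A_seq=1054 A_ack=88 B_seq=242 B_ack=1054
After event 3: A_seq=1054 A_ack=88 B_seq=308 B_ack=1054
After event 4: A_seq=1126 A_ack=88 B_seq=308 B_ack=1126

1126 88 308 1126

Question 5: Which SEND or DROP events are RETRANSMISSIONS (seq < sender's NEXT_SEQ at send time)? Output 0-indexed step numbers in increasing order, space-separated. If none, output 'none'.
Step 0: SEND seq=1000 -> fresh
Step 1: SEND seq=0 -> fresh
Step 2: DROP seq=88 -> fresh
Step 3: SEND seq=242 -> fresh
Step 4: SEND seq=1054 -> fresh
Step 5: SEND seq=308 -> fresh
Step 6: SEND seq=394 -> fresh

Answer: none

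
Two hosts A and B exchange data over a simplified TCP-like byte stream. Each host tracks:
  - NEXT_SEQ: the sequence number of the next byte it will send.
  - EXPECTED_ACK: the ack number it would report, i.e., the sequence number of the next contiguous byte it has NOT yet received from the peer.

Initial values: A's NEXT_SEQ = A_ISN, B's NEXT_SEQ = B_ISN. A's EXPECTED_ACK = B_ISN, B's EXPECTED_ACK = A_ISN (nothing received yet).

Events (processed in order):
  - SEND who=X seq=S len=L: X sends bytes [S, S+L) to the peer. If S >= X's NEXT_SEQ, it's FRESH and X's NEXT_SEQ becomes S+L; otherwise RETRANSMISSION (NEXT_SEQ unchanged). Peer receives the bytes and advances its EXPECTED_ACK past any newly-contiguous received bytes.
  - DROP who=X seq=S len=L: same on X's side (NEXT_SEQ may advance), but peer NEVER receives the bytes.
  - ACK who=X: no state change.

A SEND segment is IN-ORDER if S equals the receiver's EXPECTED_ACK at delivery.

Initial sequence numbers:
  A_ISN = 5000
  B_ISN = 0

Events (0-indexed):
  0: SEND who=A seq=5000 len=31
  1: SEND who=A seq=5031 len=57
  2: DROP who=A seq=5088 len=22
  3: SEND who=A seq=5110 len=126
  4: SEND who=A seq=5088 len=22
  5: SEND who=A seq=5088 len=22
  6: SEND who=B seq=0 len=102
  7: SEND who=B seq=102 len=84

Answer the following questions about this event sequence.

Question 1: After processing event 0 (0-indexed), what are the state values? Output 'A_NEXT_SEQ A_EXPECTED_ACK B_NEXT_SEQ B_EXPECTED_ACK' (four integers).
After event 0: A_seq=5031 A_ack=0 B_seq=0 B_ack=5031

5031 0 0 5031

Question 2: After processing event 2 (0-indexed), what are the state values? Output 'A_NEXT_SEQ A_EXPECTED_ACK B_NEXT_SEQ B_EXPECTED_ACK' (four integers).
After event 0: A_seq=5031 A_ack=0 B_seq=0 B_ack=5031
After event 1: A_seq=5088 A_ack=0 B_seq=0 B_ack=5088
After event 2: A_seq=5110 A_ack=0 B_seq=0 B_ack=5088

5110 0 0 5088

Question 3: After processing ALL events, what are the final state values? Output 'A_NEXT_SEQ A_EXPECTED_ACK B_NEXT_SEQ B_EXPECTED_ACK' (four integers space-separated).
Answer: 5236 186 186 5236

Derivation:
After event 0: A_seq=5031 A_ack=0 B_seq=0 B_ack=5031
After event 1: A_seq=5088 A_ack=0 B_seq=0 B_ack=5088
After event 2: A_seq=5110 A_ack=0 B_seq=0 B_ack=5088
After event 3: A_seq=5236 A_ack=0 B_seq=0 B_ack=5088
After event 4: A_seq=5236 A_ack=0 B_seq=0 B_ack=5236
After event 5: A_seq=5236 A_ack=0 B_seq=0 B_ack=5236
After event 6: A_seq=5236 A_ack=102 B_seq=102 B_ack=5236
After event 7: A_seq=5236 A_ack=186 B_seq=186 B_ack=5236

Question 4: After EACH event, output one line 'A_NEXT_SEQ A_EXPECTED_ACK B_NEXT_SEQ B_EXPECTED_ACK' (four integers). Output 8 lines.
5031 0 0 5031
5088 0 0 5088
5110 0 0 5088
5236 0 0 5088
5236 0 0 5236
5236 0 0 5236
5236 102 102 5236
5236 186 186 5236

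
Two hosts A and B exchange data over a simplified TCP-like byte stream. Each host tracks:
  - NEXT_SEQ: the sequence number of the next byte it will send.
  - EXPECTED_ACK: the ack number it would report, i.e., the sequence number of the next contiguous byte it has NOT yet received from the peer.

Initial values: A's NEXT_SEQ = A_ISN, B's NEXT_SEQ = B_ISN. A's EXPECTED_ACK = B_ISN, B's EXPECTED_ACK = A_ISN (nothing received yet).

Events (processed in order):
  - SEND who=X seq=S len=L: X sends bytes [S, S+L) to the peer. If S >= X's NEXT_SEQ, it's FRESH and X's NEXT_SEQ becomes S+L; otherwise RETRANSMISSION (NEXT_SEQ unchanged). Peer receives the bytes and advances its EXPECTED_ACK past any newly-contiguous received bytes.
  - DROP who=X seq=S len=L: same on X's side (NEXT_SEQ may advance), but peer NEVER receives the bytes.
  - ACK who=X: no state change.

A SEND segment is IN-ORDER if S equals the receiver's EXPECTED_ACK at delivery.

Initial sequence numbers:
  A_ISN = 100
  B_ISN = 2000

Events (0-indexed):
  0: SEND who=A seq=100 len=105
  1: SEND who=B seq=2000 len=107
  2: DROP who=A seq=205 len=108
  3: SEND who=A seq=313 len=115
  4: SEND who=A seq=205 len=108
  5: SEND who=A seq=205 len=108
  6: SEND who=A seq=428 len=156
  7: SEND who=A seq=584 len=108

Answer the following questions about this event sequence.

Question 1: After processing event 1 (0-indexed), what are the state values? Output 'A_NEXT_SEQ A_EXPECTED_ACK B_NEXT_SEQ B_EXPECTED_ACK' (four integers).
After event 0: A_seq=205 A_ack=2000 B_seq=2000 B_ack=205
After event 1: A_seq=205 A_ack=2107 B_seq=2107 B_ack=205

205 2107 2107 205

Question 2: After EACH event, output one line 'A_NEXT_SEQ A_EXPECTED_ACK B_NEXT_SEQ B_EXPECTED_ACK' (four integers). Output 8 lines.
205 2000 2000 205
205 2107 2107 205
313 2107 2107 205
428 2107 2107 205
428 2107 2107 428
428 2107 2107 428
584 2107 2107 584
692 2107 2107 692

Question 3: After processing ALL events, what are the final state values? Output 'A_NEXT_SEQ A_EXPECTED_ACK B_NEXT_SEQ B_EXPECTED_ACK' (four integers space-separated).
After event 0: A_seq=205 A_ack=2000 B_seq=2000 B_ack=205
After event 1: A_seq=205 A_ack=2107 B_seq=2107 B_ack=205
After event 2: A_seq=313 A_ack=2107 B_seq=2107 B_ack=205
After event 3: A_seq=428 A_ack=2107 B_seq=2107 B_ack=205
After event 4: A_seq=428 A_ack=2107 B_seq=2107 B_ack=428
After event 5: A_seq=428 A_ack=2107 B_seq=2107 B_ack=428
After event 6: A_seq=584 A_ack=2107 B_seq=2107 B_ack=584
After event 7: A_seq=692 A_ack=2107 B_seq=2107 B_ack=692

Answer: 692 2107 2107 692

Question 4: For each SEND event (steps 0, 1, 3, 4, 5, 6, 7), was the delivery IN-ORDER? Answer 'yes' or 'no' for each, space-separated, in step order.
Answer: yes yes no yes no yes yes

Derivation:
Step 0: SEND seq=100 -> in-order
Step 1: SEND seq=2000 -> in-order
Step 3: SEND seq=313 -> out-of-order
Step 4: SEND seq=205 -> in-order
Step 5: SEND seq=205 -> out-of-order
Step 6: SEND seq=428 -> in-order
Step 7: SEND seq=584 -> in-order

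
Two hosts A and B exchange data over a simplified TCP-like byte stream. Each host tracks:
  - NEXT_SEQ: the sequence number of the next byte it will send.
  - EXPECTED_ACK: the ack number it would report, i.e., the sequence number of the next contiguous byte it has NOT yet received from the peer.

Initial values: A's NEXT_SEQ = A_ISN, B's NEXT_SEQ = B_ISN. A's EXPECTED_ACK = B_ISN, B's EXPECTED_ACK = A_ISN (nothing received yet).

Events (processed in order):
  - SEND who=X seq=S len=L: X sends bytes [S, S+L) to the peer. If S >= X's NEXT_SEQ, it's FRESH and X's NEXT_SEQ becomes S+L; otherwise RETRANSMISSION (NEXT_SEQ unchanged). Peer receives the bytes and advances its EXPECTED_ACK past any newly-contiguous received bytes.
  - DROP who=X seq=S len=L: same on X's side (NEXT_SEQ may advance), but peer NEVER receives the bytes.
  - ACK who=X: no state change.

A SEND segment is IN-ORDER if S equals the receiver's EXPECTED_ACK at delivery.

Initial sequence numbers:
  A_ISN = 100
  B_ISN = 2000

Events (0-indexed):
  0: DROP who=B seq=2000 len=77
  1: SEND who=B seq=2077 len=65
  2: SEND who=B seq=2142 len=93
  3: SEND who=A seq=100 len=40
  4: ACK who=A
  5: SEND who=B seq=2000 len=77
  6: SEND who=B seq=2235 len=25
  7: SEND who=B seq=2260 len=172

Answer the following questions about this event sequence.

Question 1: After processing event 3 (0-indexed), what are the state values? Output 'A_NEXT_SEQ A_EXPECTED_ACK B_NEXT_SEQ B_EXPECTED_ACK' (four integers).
After event 0: A_seq=100 A_ack=2000 B_seq=2077 B_ack=100
After event 1: A_seq=100 A_ack=2000 B_seq=2142 B_ack=100
After event 2: A_seq=100 A_ack=2000 B_seq=2235 B_ack=100
After event 3: A_seq=140 A_ack=2000 B_seq=2235 B_ack=140

140 2000 2235 140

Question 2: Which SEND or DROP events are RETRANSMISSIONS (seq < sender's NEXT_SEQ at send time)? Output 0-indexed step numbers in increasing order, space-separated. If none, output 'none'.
Answer: 5

Derivation:
Step 0: DROP seq=2000 -> fresh
Step 1: SEND seq=2077 -> fresh
Step 2: SEND seq=2142 -> fresh
Step 3: SEND seq=100 -> fresh
Step 5: SEND seq=2000 -> retransmit
Step 6: SEND seq=2235 -> fresh
Step 7: SEND seq=2260 -> fresh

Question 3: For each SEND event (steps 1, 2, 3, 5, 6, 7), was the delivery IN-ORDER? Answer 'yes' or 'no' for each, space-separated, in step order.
Step 1: SEND seq=2077 -> out-of-order
Step 2: SEND seq=2142 -> out-of-order
Step 3: SEND seq=100 -> in-order
Step 5: SEND seq=2000 -> in-order
Step 6: SEND seq=2235 -> in-order
Step 7: SEND seq=2260 -> in-order

Answer: no no yes yes yes yes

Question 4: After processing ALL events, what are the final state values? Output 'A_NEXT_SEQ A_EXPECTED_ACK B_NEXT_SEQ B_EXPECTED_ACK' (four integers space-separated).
After event 0: A_seq=100 A_ack=2000 B_seq=2077 B_ack=100
After event 1: A_seq=100 A_ack=2000 B_seq=2142 B_ack=100
After event 2: A_seq=100 A_ack=2000 B_seq=2235 B_ack=100
After event 3: A_seq=140 A_ack=2000 B_seq=2235 B_ack=140
After event 4: A_seq=140 A_ack=2000 B_seq=2235 B_ack=140
After event 5: A_seq=140 A_ack=2235 B_seq=2235 B_ack=140
After event 6: A_seq=140 A_ack=2260 B_seq=2260 B_ack=140
After event 7: A_seq=140 A_ack=2432 B_seq=2432 B_ack=140

Answer: 140 2432 2432 140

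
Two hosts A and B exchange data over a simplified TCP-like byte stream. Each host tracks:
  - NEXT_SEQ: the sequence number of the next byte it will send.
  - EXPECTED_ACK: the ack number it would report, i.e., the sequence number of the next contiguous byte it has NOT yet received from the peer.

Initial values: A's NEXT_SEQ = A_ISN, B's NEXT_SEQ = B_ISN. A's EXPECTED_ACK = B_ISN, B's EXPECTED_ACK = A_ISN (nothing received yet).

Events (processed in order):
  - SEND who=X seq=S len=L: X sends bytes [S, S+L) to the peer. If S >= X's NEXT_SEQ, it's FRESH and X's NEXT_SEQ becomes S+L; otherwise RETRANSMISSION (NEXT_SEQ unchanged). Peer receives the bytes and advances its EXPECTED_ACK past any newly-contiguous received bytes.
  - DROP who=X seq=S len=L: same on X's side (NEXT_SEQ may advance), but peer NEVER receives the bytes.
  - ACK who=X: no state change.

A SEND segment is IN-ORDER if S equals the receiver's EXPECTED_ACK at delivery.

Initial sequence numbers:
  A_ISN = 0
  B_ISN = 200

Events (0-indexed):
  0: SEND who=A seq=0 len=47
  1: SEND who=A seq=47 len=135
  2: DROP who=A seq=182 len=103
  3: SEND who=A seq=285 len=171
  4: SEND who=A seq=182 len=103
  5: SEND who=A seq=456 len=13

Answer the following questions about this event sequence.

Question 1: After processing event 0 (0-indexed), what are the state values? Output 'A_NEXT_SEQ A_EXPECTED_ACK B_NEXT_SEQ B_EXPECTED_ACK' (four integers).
After event 0: A_seq=47 A_ack=200 B_seq=200 B_ack=47

47 200 200 47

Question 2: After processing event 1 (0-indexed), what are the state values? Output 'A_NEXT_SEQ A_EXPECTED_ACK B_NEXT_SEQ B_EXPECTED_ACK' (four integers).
After event 0: A_seq=47 A_ack=200 B_seq=200 B_ack=47
After event 1: A_seq=182 A_ack=200 B_seq=200 B_ack=182

182 200 200 182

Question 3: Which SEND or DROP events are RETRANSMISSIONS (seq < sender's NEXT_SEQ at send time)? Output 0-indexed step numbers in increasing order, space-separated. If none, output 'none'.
Answer: 4

Derivation:
Step 0: SEND seq=0 -> fresh
Step 1: SEND seq=47 -> fresh
Step 2: DROP seq=182 -> fresh
Step 3: SEND seq=285 -> fresh
Step 4: SEND seq=182 -> retransmit
Step 5: SEND seq=456 -> fresh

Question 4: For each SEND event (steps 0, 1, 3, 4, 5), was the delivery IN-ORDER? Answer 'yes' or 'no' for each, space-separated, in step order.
Step 0: SEND seq=0 -> in-order
Step 1: SEND seq=47 -> in-order
Step 3: SEND seq=285 -> out-of-order
Step 4: SEND seq=182 -> in-order
Step 5: SEND seq=456 -> in-order

Answer: yes yes no yes yes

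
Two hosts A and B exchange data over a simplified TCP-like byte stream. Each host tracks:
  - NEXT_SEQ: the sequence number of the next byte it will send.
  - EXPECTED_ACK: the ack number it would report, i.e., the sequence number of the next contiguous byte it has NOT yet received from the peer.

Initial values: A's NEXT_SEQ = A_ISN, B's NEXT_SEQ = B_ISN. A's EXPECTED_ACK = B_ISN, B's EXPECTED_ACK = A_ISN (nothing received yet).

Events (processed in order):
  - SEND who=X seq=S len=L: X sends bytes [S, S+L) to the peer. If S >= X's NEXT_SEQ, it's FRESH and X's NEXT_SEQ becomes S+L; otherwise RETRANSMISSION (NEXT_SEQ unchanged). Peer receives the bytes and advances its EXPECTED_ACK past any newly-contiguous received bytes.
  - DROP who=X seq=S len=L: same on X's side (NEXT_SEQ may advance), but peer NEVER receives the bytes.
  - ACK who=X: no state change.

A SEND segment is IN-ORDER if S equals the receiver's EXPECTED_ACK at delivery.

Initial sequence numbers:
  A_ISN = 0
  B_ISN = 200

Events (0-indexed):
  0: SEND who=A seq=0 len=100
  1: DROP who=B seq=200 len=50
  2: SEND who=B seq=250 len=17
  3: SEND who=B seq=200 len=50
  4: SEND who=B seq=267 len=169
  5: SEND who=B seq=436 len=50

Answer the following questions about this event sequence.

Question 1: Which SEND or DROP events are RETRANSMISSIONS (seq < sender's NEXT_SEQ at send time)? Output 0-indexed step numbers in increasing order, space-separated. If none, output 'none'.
Step 0: SEND seq=0 -> fresh
Step 1: DROP seq=200 -> fresh
Step 2: SEND seq=250 -> fresh
Step 3: SEND seq=200 -> retransmit
Step 4: SEND seq=267 -> fresh
Step 5: SEND seq=436 -> fresh

Answer: 3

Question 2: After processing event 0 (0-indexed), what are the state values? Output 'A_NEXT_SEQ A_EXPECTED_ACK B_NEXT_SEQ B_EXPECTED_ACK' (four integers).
After event 0: A_seq=100 A_ack=200 B_seq=200 B_ack=100

100 200 200 100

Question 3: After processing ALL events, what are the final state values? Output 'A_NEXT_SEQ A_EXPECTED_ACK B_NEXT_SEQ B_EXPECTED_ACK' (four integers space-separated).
After event 0: A_seq=100 A_ack=200 B_seq=200 B_ack=100
After event 1: A_seq=100 A_ack=200 B_seq=250 B_ack=100
After event 2: A_seq=100 A_ack=200 B_seq=267 B_ack=100
After event 3: A_seq=100 A_ack=267 B_seq=267 B_ack=100
After event 4: A_seq=100 A_ack=436 B_seq=436 B_ack=100
After event 5: A_seq=100 A_ack=486 B_seq=486 B_ack=100

Answer: 100 486 486 100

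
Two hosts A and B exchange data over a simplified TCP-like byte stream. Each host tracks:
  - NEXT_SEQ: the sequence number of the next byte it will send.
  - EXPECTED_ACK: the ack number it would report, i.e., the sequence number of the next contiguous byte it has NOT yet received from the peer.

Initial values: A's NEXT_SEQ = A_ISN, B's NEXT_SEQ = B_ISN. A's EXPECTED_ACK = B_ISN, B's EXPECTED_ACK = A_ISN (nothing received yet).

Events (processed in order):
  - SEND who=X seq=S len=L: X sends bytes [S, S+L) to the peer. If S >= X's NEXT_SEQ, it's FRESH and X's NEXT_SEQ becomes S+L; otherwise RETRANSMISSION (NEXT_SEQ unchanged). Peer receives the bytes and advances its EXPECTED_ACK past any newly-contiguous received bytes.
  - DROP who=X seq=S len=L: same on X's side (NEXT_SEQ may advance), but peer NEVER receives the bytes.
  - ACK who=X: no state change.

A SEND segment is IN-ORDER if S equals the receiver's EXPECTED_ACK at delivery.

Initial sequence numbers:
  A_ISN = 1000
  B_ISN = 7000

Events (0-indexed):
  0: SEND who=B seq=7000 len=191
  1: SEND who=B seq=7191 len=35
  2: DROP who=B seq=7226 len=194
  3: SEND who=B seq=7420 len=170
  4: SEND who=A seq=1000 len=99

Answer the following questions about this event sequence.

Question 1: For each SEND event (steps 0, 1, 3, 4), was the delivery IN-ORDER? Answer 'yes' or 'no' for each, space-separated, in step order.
Step 0: SEND seq=7000 -> in-order
Step 1: SEND seq=7191 -> in-order
Step 3: SEND seq=7420 -> out-of-order
Step 4: SEND seq=1000 -> in-order

Answer: yes yes no yes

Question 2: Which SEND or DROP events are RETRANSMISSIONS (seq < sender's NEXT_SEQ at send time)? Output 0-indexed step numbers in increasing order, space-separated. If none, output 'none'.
Answer: none

Derivation:
Step 0: SEND seq=7000 -> fresh
Step 1: SEND seq=7191 -> fresh
Step 2: DROP seq=7226 -> fresh
Step 3: SEND seq=7420 -> fresh
Step 4: SEND seq=1000 -> fresh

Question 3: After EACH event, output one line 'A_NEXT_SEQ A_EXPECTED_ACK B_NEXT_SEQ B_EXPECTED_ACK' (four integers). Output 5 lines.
1000 7191 7191 1000
1000 7226 7226 1000
1000 7226 7420 1000
1000 7226 7590 1000
1099 7226 7590 1099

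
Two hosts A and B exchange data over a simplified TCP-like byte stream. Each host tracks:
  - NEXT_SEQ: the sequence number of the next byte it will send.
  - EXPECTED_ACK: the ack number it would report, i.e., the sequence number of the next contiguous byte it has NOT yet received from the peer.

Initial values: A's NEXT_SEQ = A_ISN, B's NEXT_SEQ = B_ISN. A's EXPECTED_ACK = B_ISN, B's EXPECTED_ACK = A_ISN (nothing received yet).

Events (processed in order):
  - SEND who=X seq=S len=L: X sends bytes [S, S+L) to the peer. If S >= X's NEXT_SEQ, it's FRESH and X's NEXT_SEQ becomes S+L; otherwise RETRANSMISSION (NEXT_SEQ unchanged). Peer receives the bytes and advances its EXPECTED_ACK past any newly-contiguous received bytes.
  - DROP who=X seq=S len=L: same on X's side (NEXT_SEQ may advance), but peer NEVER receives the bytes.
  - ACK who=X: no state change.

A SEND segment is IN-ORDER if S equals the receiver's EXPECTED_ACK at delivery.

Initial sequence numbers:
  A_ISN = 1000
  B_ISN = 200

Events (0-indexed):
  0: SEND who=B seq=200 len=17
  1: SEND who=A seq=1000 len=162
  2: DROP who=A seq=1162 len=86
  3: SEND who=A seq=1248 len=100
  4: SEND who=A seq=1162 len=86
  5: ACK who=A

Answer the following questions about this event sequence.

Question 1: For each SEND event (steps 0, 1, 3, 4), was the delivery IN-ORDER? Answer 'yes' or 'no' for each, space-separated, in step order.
Step 0: SEND seq=200 -> in-order
Step 1: SEND seq=1000 -> in-order
Step 3: SEND seq=1248 -> out-of-order
Step 4: SEND seq=1162 -> in-order

Answer: yes yes no yes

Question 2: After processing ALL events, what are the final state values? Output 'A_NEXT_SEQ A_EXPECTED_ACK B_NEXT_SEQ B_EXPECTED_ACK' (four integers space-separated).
After event 0: A_seq=1000 A_ack=217 B_seq=217 B_ack=1000
After event 1: A_seq=1162 A_ack=217 B_seq=217 B_ack=1162
After event 2: A_seq=1248 A_ack=217 B_seq=217 B_ack=1162
After event 3: A_seq=1348 A_ack=217 B_seq=217 B_ack=1162
After event 4: A_seq=1348 A_ack=217 B_seq=217 B_ack=1348
After event 5: A_seq=1348 A_ack=217 B_seq=217 B_ack=1348

Answer: 1348 217 217 1348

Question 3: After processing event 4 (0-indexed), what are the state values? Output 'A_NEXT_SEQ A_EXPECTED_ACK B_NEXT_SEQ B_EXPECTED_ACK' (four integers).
After event 0: A_seq=1000 A_ack=217 B_seq=217 B_ack=1000
After event 1: A_seq=1162 A_ack=217 B_seq=217 B_ack=1162
After event 2: A_seq=1248 A_ack=217 B_seq=217 B_ack=1162
After event 3: A_seq=1348 A_ack=217 B_seq=217 B_ack=1162
After event 4: A_seq=1348 A_ack=217 B_seq=217 B_ack=1348

1348 217 217 1348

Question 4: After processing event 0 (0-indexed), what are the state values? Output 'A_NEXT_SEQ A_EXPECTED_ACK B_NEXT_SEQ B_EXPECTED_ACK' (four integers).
After event 0: A_seq=1000 A_ack=217 B_seq=217 B_ack=1000

1000 217 217 1000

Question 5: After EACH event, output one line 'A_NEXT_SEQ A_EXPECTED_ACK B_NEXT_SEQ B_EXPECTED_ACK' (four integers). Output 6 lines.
1000 217 217 1000
1162 217 217 1162
1248 217 217 1162
1348 217 217 1162
1348 217 217 1348
1348 217 217 1348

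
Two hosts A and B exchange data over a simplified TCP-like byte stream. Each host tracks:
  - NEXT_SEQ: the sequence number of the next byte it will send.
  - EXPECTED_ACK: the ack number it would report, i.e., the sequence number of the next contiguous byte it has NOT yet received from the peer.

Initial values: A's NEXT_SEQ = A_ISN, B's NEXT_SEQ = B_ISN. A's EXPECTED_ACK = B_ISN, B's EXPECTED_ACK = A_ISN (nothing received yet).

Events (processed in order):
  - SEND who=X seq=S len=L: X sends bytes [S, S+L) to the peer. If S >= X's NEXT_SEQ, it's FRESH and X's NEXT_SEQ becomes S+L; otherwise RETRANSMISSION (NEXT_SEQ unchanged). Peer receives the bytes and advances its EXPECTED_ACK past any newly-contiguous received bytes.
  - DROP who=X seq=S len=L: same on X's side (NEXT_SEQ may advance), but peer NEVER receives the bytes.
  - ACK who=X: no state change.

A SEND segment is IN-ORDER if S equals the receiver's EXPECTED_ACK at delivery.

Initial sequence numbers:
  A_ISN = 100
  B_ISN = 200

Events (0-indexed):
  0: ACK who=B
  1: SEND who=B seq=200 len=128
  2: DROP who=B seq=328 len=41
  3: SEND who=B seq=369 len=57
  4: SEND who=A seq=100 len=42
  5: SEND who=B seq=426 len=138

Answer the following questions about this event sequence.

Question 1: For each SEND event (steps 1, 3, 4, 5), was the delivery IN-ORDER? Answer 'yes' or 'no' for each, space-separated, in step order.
Answer: yes no yes no

Derivation:
Step 1: SEND seq=200 -> in-order
Step 3: SEND seq=369 -> out-of-order
Step 4: SEND seq=100 -> in-order
Step 5: SEND seq=426 -> out-of-order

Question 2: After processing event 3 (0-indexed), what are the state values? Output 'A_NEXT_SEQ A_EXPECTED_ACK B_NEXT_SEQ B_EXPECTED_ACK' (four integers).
After event 0: A_seq=100 A_ack=200 B_seq=200 B_ack=100
After event 1: A_seq=100 A_ack=328 B_seq=328 B_ack=100
After event 2: A_seq=100 A_ack=328 B_seq=369 B_ack=100
After event 3: A_seq=100 A_ack=328 B_seq=426 B_ack=100

100 328 426 100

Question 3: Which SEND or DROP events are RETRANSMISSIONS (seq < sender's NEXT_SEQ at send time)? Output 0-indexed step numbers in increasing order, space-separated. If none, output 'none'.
Answer: none

Derivation:
Step 1: SEND seq=200 -> fresh
Step 2: DROP seq=328 -> fresh
Step 3: SEND seq=369 -> fresh
Step 4: SEND seq=100 -> fresh
Step 5: SEND seq=426 -> fresh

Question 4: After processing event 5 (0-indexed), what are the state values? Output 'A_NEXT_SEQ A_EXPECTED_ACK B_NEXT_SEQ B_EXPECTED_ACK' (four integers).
After event 0: A_seq=100 A_ack=200 B_seq=200 B_ack=100
After event 1: A_seq=100 A_ack=328 B_seq=328 B_ack=100
After event 2: A_seq=100 A_ack=328 B_seq=369 B_ack=100
After event 3: A_seq=100 A_ack=328 B_seq=426 B_ack=100
After event 4: A_seq=142 A_ack=328 B_seq=426 B_ack=142
After event 5: A_seq=142 A_ack=328 B_seq=564 B_ack=142

142 328 564 142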